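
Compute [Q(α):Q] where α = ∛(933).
[Q(α):Q] = 3

The minimal polynomial of α is x^3 - 933, irreducible over Q since 933 is not a perfect cube (so x^3 - 933 has no rational root). Hence [Q(α):Q] = deg(m_α) = 3.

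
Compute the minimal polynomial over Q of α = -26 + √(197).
m_α(x) = x^2 + 52x + 479

From α + 26 = √(197), squaring gives (α + 26)^2 = 197, i.e. α^2 + 52α + 676 = 197, so α^2 + 52α + 479 = 0. The discriminant of x^2 + 52x + 479 is (52)^2 - 4·(479) = 2704 - 1916 = 788, and 4·(197) is not a perfect square in Q since 197 is squarefree and ≠ 1. Hence x^2 + 52x + 479 is irreducible over Q and is the minimal polynomial of α.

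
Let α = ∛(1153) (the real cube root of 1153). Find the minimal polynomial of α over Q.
m_α(x) = x^3 - 1153

α satisfies α^3 = 1153, so x^3 - 1153 annihilates α. By the rational root test, a rational root p/q (in lowest terms) of x^3 - 1153 would satisfy p^3 = 1153 q^3, forcing q = 1 and p^3 = 1153; but 1153 is not a perfect cube, contradiction. A monic cubic over Q with no rational root is irreducible (any nontrivial factorization would include a linear factor). Hence x^3 - 1153 is the minimal polynomial of α, and in particular [Q(α):Q] = 3.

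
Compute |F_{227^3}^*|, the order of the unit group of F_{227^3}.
|F_{227^3}^*| = 11697082

F_{227^3} has 227^3 = 11697083 elements; its multiplicative group consists of all nonzero elements, so |F_{227^3}^*| = 11697083 - 1 = 11697082. (It is cyclic since any finite subgroup of the multiplicative group of a field is cyclic.)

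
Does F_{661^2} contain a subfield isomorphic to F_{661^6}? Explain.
No: F_{661^6} is not a subfield of F_{661^2}

F_{p^m} embeds in F_{p^n} iff m | n. Here 6 ∤ 2 (since 2 = 0·6 + 2 with remainder 2 ≠ 0), so F_{661^6} is not a subfield of F_{661^2}. Equivalently: if it were, the tower law would give 6 = [F_{661^6}:F_661] dividing [F_{661^2}:F_661] = 2, contradiction.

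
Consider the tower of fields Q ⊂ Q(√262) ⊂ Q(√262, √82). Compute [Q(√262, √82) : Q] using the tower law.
[Q(√262, √82) : Q] = 4

[Q(√262):Q] = 2 (min poly x^2 - 262, irreducible since 262 is squarefree > 1). For the top step, suppose √82 ∈ Q(√262), say √82 = c + d√262 with c, d ∈ Q. Squaring: 82 = c^2 + 262d^2 + 2cd√262. Since √262 ∉ Q this forces 2cd = 0. If d = 0 then √82 = c ∈ Q, contradicting 82 squarefree > 1. If c = 0 then 82 = 262d^2, so 262·82 = (262d)^2 is a perfect square in Q — but 262·82 = 21484 is not a perfect square (since 262 and 82 are distinct squarefree integers). Contradiction. Hence √82 ∉ Q(√262), so x^2 - 82 stays irreducible over Q(√262) and [Q(√262, √82) : Q(√262)] = 2. By the tower law, [Q(√262, √82) : Q] = 2 · 2 = 4.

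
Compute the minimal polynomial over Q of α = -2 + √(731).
m_α(x) = x^2 + 4x - 727

From α + 2 = √(731), squaring gives (α + 2)^2 = 731, i.e. α^2 + 4α + 4 = 731, so α^2 + 4α - 727 = 0. The discriminant of x^2 + 4x - 727 is (4)^2 - 4·(-727) = 16 + 2908 = 2924, and 4·(731) is not a perfect square in Q since 731 is squarefree and ≠ 1. Hence x^2 + 4x - 727 is irreducible over Q and is the minimal polynomial of α.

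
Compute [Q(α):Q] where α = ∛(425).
[Q(α):Q] = 3

The minimal polynomial of α is x^3 - 425, irreducible over Q since 425 is not a perfect cube (so x^3 - 425 has no rational root). Hence [Q(α):Q] = deg(m_α) = 3.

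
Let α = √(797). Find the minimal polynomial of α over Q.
m_α(x) = x^2 - 797

α satisfies α^2 - 797 = 0, so x^2 - 797 annihilates α. Since d = 797 is squarefree and ≠ 1, it is not a perfect square in Q, so x^2 - 797 has no rational root and is therefore irreducible over Q (a degree-2 polynomial over a field is irreducible iff it has no root). Hence m_α(x) = x^2 - 797.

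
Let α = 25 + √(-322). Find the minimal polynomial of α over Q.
m_α(x) = x^2 - 50x + 947

From α - 25 = √(-322), squaring gives (α - 25)^2 = -322, i.e. α^2 - 50α + 625 = -322, so α^2 - 50α + 947 = 0. The discriminant of x^2 - 50x + 947 is (-50)^2 - 4·(947) = 2500 - 3788 = -1288, and 4·(-322) is not a perfect square in Q since -322 is squarefree and ≠ 1. Hence x^2 - 50x + 947 is irreducible over Q and is the minimal polynomial of α.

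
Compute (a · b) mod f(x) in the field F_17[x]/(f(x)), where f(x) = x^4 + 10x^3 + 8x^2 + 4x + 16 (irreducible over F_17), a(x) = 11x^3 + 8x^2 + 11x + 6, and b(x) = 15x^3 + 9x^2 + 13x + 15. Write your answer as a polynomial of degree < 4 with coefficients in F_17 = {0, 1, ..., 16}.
a · b ≡ 14x^3 + 5x^2 + 4x + 13 (mod f(x))

Multiply in F_17[x]: a(x)·b(x) = (11x^3 + 8x^2 + 11x + 6)·(15x^3 + 9x^2 + 13x + 15) = 12x^6 + 15x^5 + 6x^4 + 16x^3 + 11x^2 + 5x + 5. This has degree ≥ 4, so divide by f(x) over F_17: 12x^6 + 15x^5 + 6x^4 + 16x^3 + 11x^2 + 5x + 5 = (12x^2 + 14x + 8)·(x^4 + 10x^3 + 8x^2 + 4x + 16) + (14x^3 + 5x^2 + 4x + 13). Hence a·b ≡ 14x^3 + 5x^2 + 4x + 13 (mod f). (F_17[x]/(f) is a field with 17^4 = 83521 elements since f is irreducible of degree 4.)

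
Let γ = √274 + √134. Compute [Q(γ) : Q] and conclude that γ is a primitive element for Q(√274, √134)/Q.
[Q(γ) : Q] = 4 (equivalently, Q(γ) = Q(√274, √134))

Obviously Q(γ) ⊆ Q(√274, √134), and [Q(√274, √134):Q] = 4 (since 274, 134 are distinct squarefree integers > 1 with 36716 not a perfect square). To show equality we compute the minimal polynomial of γ. From γ = √274 + √134: γ^2 = 274 + 2√(36716) + 134 = 408 + 2√(36716), so γ^2 - 408 = 2√(36716); squaring, (γ^2 - 408)^2 = 4·36716, i.e. γ^4 - 816γ^2 + 166464 - 146864 = 0, i.e. γ^4 - 816γ^2 + 19600 = 0. So γ is a root of x^4 - 816x^2 + 19600. This polynomial is irreducible over Q: it has no rational root (each ±√274 ± √134 is irrational), and any factorization into two quadratics over Q would force √(36716) ∈ Q (pairing opposite roots) or √274, √134 ∈ Q (other pairings), all impossible. Hence [Q(γ):Q] = 4 = [Q(√274, √134):Q], so Q(γ) = Q(√274, √134).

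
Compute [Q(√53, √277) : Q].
[Q(√53, √277) : Q] = 4

[Q(√53):Q] = 2 (min poly x^2 - 53, irreducible since 53 is squarefree > 1). For the top step, suppose √277 ∈ Q(√53), say √277 = c + d√53 with c, d ∈ Q. Squaring: 277 = c^2 + 53d^2 + 2cd√53. Since √53 ∉ Q this forces 2cd = 0. If d = 0 then √277 = c ∈ Q, contradicting 277 squarefree > 1. If c = 0 then 277 = 53d^2, so 53·277 = (53d)^2 is a perfect square in Q — but 53·277 = 14681 is not a perfect square (since 53 and 277 are distinct squarefree integers). Contradiction. Hence √277 ∉ Q(√53), so x^2 - 277 stays irreducible over Q(√53) and [Q(√53, √277) : Q(√53)] = 2. By the tower law, [Q(√53, √277) : Q] = 2 · 2 = 4.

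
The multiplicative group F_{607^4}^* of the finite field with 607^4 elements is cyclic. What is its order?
|F_{607^4}^*| = 135754665600

F_{607^4} has 607^4 = 135754665601 elements; its multiplicative group consists of all nonzero elements, so |F_{607^4}^*| = 135754665601 - 1 = 135754665600. (It is cyclic since any finite subgroup of the multiplicative group of a field is cyclic.)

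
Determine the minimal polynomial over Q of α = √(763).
m_α(x) = x^2 - 763

α satisfies α^2 - 763 = 0, so x^2 - 763 annihilates α. Since d = 763 is squarefree and ≠ 1, it is not a perfect square in Q, so x^2 - 763 has no rational root and is therefore irreducible over Q (a degree-2 polynomial over a field is irreducible iff it has no root). Hence m_α(x) = x^2 - 763.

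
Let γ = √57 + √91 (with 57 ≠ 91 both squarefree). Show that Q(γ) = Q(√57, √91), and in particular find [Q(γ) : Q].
[Q(γ) : Q] = 4 (equivalently, Q(γ) = Q(√57, √91))

Obviously Q(γ) ⊆ Q(√57, √91), and [Q(√57, √91):Q] = 4 (since 57, 91 are distinct squarefree integers > 1 with 5187 not a perfect square). To show equality we compute the minimal polynomial of γ. From γ = √57 + √91: γ^2 = 57 + 2√(5187) + 91 = 148 + 2√(5187), so γ^2 - 148 = 2√(5187); squaring, (γ^2 - 148)^2 = 4·5187, i.e. γ^4 - 296γ^2 + 21904 - 20748 = 0, i.e. γ^4 - 296γ^2 + 1156 = 0. So γ is a root of x^4 - 296x^2 + 1156. This polynomial is irreducible over Q: it has no rational root (each ±√57 ± √91 is irrational), and any factorization into two quadratics over Q would force √(5187) ∈ Q (pairing opposite roots) or √57, √91 ∈ Q (other pairings), all impossible. Hence [Q(γ):Q] = 4 = [Q(√57, √91):Q], so Q(γ) = Q(√57, √91).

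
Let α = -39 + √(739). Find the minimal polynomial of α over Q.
m_α(x) = x^2 + 78x + 782

From α + 39 = √(739), squaring gives (α + 39)^2 = 739, i.e. α^2 + 78α + 1521 = 739, so α^2 + 78α + 782 = 0. The discriminant of x^2 + 78x + 782 is (78)^2 - 4·(782) = 6084 - 3128 = 2956, and 4·(739) is not a perfect square in Q since 739 is squarefree and ≠ 1. Hence x^2 + 78x + 782 is irreducible over Q and is the minimal polynomial of α.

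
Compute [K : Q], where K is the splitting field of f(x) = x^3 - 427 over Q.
[K : Q] = 6

The roots of x^3 - 427 are ∛427, ω∛427, ω^2∛427 where ω = e^(2πi/3) is a primitive cube root of unity, so K = Q(∛427, ω). Now [Q(∛427):Q] = 3 (since 427 is not a perfect cube, x^3 - 427 is irreducible) and [Q(ω):Q] = 2. Both 2 and 3 divide [K:Q], and [K:Q] ≤ 3·2 = 6, so [K:Q] = 6. (Equivalently: Q(∛427) ⊂ R but ω ∉ R, so [K : Q(∛427)] = 2.)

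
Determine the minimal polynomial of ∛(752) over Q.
m_α(x) = x^3 - 752

α satisfies α^3 = 752, so x^3 - 752 annihilates α. By the rational root test, a rational root p/q (in lowest terms) of x^3 - 752 would satisfy p^3 = 752 q^3, forcing q = 1 and p^3 = 752; but 752 is not a perfect cube, contradiction. A monic cubic over Q with no rational root is irreducible (any nontrivial factorization would include a linear factor). Hence x^3 - 752 is the minimal polynomial of α, and in particular [Q(α):Q] = 3.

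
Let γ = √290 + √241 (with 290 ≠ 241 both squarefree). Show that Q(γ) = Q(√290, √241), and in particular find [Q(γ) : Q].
[Q(γ) : Q] = 4 (equivalently, Q(γ) = Q(√290, √241))

Obviously Q(γ) ⊆ Q(√290, √241), and [Q(√290, √241):Q] = 4 (since 290, 241 are distinct squarefree integers > 1 with 69890 not a perfect square). To show equality we compute the minimal polynomial of γ. From γ = √290 + √241: γ^2 = 290 + 2√(69890) + 241 = 531 + 2√(69890), so γ^2 - 531 = 2√(69890); squaring, (γ^2 - 531)^2 = 4·69890, i.e. γ^4 - 1062γ^2 + 281961 - 279560 = 0, i.e. γ^4 - 1062γ^2 + 2401 = 0. So γ is a root of x^4 - 1062x^2 + 2401. This polynomial is irreducible over Q: it has no rational root (each ±√290 ± √241 is irrational), and any factorization into two quadratics over Q would force √(69890) ∈ Q (pairing opposite roots) or √290, √241 ∈ Q (other pairings), all impossible. Hence [Q(γ):Q] = 4 = [Q(√290, √241):Q], so Q(γ) = Q(√290, √241).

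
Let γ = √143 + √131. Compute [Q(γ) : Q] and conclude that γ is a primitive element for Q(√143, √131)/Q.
[Q(γ) : Q] = 4 (equivalently, Q(γ) = Q(√143, √131))

Obviously Q(γ) ⊆ Q(√143, √131), and [Q(√143, √131):Q] = 4 (since 143, 131 are distinct squarefree integers > 1 with 18733 not a perfect square). To show equality we compute the minimal polynomial of γ. From γ = √143 + √131: γ^2 = 143 + 2√(18733) + 131 = 274 + 2√(18733), so γ^2 - 274 = 2√(18733); squaring, (γ^2 - 274)^2 = 4·18733, i.e. γ^4 - 548γ^2 + 75076 - 74932 = 0, i.e. γ^4 - 548γ^2 + 144 = 0. So γ is a root of x^4 - 548x^2 + 144. This polynomial is irreducible over Q: it has no rational root (each ±√143 ± √131 is irrational), and any factorization into two quadratics over Q would force √(18733) ∈ Q (pairing opposite roots) or √143, √131 ∈ Q (other pairings), all impossible. Hence [Q(γ):Q] = 4 = [Q(√143, √131):Q], so Q(γ) = Q(√143, √131).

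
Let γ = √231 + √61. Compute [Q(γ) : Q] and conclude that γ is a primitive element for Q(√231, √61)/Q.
[Q(γ) : Q] = 4 (equivalently, Q(γ) = Q(√231, √61))

Obviously Q(γ) ⊆ Q(√231, √61), and [Q(√231, √61):Q] = 4 (since 231, 61 are distinct squarefree integers > 1 with 14091 not a perfect square). To show equality we compute the minimal polynomial of γ. From γ = √231 + √61: γ^2 = 231 + 2√(14091) + 61 = 292 + 2√(14091), so γ^2 - 292 = 2√(14091); squaring, (γ^2 - 292)^2 = 4·14091, i.e. γ^4 - 584γ^2 + 85264 - 56364 = 0, i.e. γ^4 - 584γ^2 + 28900 = 0. So γ is a root of x^4 - 584x^2 + 28900. This polynomial is irreducible over Q: it has no rational root (each ±√231 ± √61 is irrational), and any factorization into two quadratics over Q would force √(14091) ∈ Q (pairing opposite roots) or √231, √61 ∈ Q (other pairings), all impossible. Hence [Q(γ):Q] = 4 = [Q(√231, √61):Q], so Q(γ) = Q(√231, √61).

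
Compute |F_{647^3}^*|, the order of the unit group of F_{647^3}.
|F_{647^3}^*| = 270840022

F_{647^3} has 647^3 = 270840023 elements; its multiplicative group consists of all nonzero elements, so |F_{647^3}^*| = 270840023 - 1 = 270840022. (It is cyclic since any finite subgroup of the multiplicative group of a field is cyclic.)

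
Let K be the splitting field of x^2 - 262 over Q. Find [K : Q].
[K : Q] = 2

f(x) = x^2 - 262 factors as (x - √262)(x + √262). The splitting field is K = Q(√262). Since 262 is squarefree and > 1, it is not a perfect square, so x^2 - 262 is irreducible over Q and [Q(√262) : Q] = 2. Hence [K : Q] = 2.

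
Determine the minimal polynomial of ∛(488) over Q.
m_α(x) = x^3 - 488

α satisfies α^3 = 488, so x^3 - 488 annihilates α. By the rational root test, a rational root p/q (in lowest terms) of x^3 - 488 would satisfy p^3 = 488 q^3, forcing q = 1 and p^3 = 488; but 488 is not a perfect cube, contradiction. A monic cubic over Q with no rational root is irreducible (any nontrivial factorization would include a linear factor). Hence x^3 - 488 is the minimal polynomial of α, and in particular [Q(α):Q] = 3.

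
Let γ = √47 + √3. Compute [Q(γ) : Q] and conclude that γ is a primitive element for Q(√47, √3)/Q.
[Q(γ) : Q] = 4 (equivalently, Q(γ) = Q(√47, √3))

Obviously Q(γ) ⊆ Q(√47, √3), and [Q(√47, √3):Q] = 4 (since 47, 3 are distinct squarefree integers > 1 with 141 not a perfect square). To show equality we compute the minimal polynomial of γ. From γ = √47 + √3: γ^2 = 47 + 2√(141) + 3 = 50 + 2√(141), so γ^2 - 50 = 2√(141); squaring, (γ^2 - 50)^2 = 4·141, i.e. γ^4 - 100γ^2 + 2500 - 564 = 0, i.e. γ^4 - 100γ^2 + 1936 = 0. So γ is a root of x^4 - 100x^2 + 1936. This polynomial is irreducible over Q: it has no rational root (each ±√47 ± √3 is irrational), and any factorization into two quadratics over Q would force √(141) ∈ Q (pairing opposite roots) or √47, √3 ∈ Q (other pairings), all impossible. Hence [Q(γ):Q] = 4 = [Q(√47, √3):Q], so Q(γ) = Q(√47, √3).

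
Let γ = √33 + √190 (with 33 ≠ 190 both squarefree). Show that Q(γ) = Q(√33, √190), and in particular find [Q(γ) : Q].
[Q(γ) : Q] = 4 (equivalently, Q(γ) = Q(√33, √190))

Obviously Q(γ) ⊆ Q(√33, √190), and [Q(√33, √190):Q] = 4 (since 33, 190 are distinct squarefree integers > 1 with 6270 not a perfect square). To show equality we compute the minimal polynomial of γ. From γ = √33 + √190: γ^2 = 33 + 2√(6270) + 190 = 223 + 2√(6270), so γ^2 - 223 = 2√(6270); squaring, (γ^2 - 223)^2 = 4·6270, i.e. γ^4 - 446γ^2 + 49729 - 25080 = 0, i.e. γ^4 - 446γ^2 + 24649 = 0. So γ is a root of x^4 - 446x^2 + 24649. This polynomial is irreducible over Q: it has no rational root (each ±√33 ± √190 is irrational), and any factorization into two quadratics over Q would force √(6270) ∈ Q (pairing opposite roots) or √33, √190 ∈ Q (other pairings), all impossible. Hence [Q(γ):Q] = 4 = [Q(√33, √190):Q], so Q(γ) = Q(√33, √190).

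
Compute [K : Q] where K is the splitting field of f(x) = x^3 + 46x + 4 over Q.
[K : Q] = 6

By the rational root test, any rational root of the monic integer polynomial f(x) = x^3 + 46x + 4 must be an integer dividing the constant term 4, i.e. one of ±{1, 2, 4}. Evaluating: f(1) = 51, f(-1) = -43, f(2) = 104, f(-2) = -96, f(4) = 252, f(-4) = -244; none is 0, so f has no rational root and is therefore irreducible over Q (a cubic with no linear factor over a field is irreducible). For an irreducible cubic, the Galois group is A_3 or S_3 according as the discriminant disc(f) = -4a^3 - 27b^2 = -4·(46)^3 - 27·(4)^2 = -389776 is or is not a square in Q. Here disc(f) = -389776 is not a perfect square in Q, so the Galois group of f over Q is not contained in A_3 and must be all of S_3. The splitting field has degree |S_3| = 6 over Q, so [K : Q] = 6.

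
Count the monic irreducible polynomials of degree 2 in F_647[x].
There are 208981 monic irreducible polynomials of degree 2 over F_647

Each element of F_{647^2} that lies in no proper subfield is a root of exactly one monic irreducible of degree 2 over F_647, and each such polynomial has 2 distinct roots in F_{647^2}. By Möbius inversion the count is N_647(2) = (1/2) Σ_{d|2} μ(2/d) · 647^d = (1/2)(μ(2)·647^1 + μ(1)·647^2) = 417962/2 = 208981.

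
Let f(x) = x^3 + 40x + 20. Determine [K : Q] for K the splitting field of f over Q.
[K : Q] = 6

By the rational root test, any rational root of the monic integer polynomial f(x) = x^3 + 40x + 20 must be an integer dividing the constant term 20, i.e. one of ±{1, 2, 4, 5, 10, 20}. Evaluating: f(1) = 61, f(-1) = -21, f(2) = 108, f(-2) = -68, f(4) = 244, f(-4) = -204, f(5) = 345, f(-5) = -305, f(10) = 1420, f(-10) = -1380, f(20) = 8820, f(-20) = -8780; none is 0, so f has no rational root and is therefore irreducible over Q (a cubic with no linear factor over a field is irreducible). For an irreducible cubic, the Galois group is A_3 or S_3 according as the discriminant disc(f) = -4a^3 - 27b^2 = -4·(40)^3 - 27·(20)^2 = -266800 is or is not a square in Q. Here disc(f) = -266800 is not a perfect square in Q, so the Galois group of f over Q is not contained in A_3 and must be all of S_3. The splitting field has degree |S_3| = 6 over Q, so [K : Q] = 6.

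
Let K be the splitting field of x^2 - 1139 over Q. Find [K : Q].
[K : Q] = 2

f(x) = x^2 - 1139 factors as (x - √1139)(x + √1139). The splitting field is K = Q(√1139). Since 1139 is squarefree and > 1, it is not a perfect square, so x^2 - 1139 is irreducible over Q and [Q(√1139) : Q] = 2. Hence [K : Q] = 2.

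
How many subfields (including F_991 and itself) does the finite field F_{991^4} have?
F_{991^4} has 3 subfields

The subfields of F_{p^n} are exactly the fields F_{p^d} for d | n (each is the fixed field of the unique index-d subgroup of Gal(F_{p^n}/F_p) ≅ Z/nZ). The divisors of n = 4 are {1, 2, 4}, giving 3 subfields: F_{991^1}, F_{991^2}, F_{991^4}.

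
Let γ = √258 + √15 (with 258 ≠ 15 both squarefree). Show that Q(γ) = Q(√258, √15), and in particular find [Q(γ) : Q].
[Q(γ) : Q] = 4 (equivalently, Q(γ) = Q(√258, √15))

Obviously Q(γ) ⊆ Q(√258, √15), and [Q(√258, √15):Q] = 4 (since 258, 15 are distinct squarefree integers > 1 with 3870 not a perfect square). To show equality we compute the minimal polynomial of γ. From γ = √258 + √15: γ^2 = 258 + 2√(3870) + 15 = 273 + 2√(3870), so γ^2 - 273 = 2√(3870); squaring, (γ^2 - 273)^2 = 4·3870, i.e. γ^4 - 546γ^2 + 74529 - 15480 = 0, i.e. γ^4 - 546γ^2 + 59049 = 0. So γ is a root of x^4 - 546x^2 + 59049. This polynomial is irreducible over Q: it has no rational root (each ±√258 ± √15 is irrational), and any factorization into two quadratics over Q would force √(3870) ∈ Q (pairing opposite roots) or √258, √15 ∈ Q (other pairings), all impossible. Hence [Q(γ):Q] = 4 = [Q(√258, √15):Q], so Q(γ) = Q(√258, √15).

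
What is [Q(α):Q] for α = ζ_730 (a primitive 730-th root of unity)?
[Q(α):Q] = 288

The minimal polynomial of ζ_730 over Q is the 730-th cyclotomic polynomial Φ_730(x), which is irreducible over Q and has degree φ(730) = 288. Hence [Q(α):Q] = φ(730) = 288.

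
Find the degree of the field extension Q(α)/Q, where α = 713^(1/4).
[Q(α):Q] = 4

α is a root of x^4 - 713. By Eisenstein's criterion at the prime p = 23 (which divides the constant term 713 but p^2 = 529 does not, since 713 is squarefree), x^4 - 713 is irreducible over Q. Hence [Q(α):Q] = 4.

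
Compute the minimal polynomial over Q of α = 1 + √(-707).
m_α(x) = x^2 - 2x + 708

From α - 1 = √(-707), squaring gives (α - 1)^2 = -707, i.e. α^2 - 2α + 1 = -707, so α^2 - 2α + 708 = 0. The discriminant of x^2 - 2x + 708 is (-2)^2 - 4·(708) = 4 - 2832 = -2828, and 4·(-707) is not a perfect square in Q since -707 is squarefree and ≠ 1. Hence x^2 - 2x + 708 is irreducible over Q and is the minimal polynomial of α.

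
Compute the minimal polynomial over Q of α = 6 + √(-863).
m_α(x) = x^2 - 12x + 899

From α - 6 = √(-863), squaring gives (α - 6)^2 = -863, i.e. α^2 - 12α + 36 = -863, so α^2 - 12α + 899 = 0. The discriminant of x^2 - 12x + 899 is (-12)^2 - 4·(899) = 144 - 3596 = -3452, and 4·(-863) is not a perfect square in Q since -863 is squarefree and ≠ 1. Hence x^2 - 12x + 899 is irreducible over Q and is the minimal polynomial of α.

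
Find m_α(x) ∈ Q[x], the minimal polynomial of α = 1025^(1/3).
m_α(x) = x^3 - 1025

α satisfies α^3 = 1025, so x^3 - 1025 annihilates α. By the rational root test, a rational root p/q (in lowest terms) of x^3 - 1025 would satisfy p^3 = 1025 q^3, forcing q = 1 and p^3 = 1025; but 1025 is not a perfect cube, contradiction. A monic cubic over Q with no rational root is irreducible (any nontrivial factorization would include a linear factor). Hence x^3 - 1025 is the minimal polynomial of α, and in particular [Q(α):Q] = 3.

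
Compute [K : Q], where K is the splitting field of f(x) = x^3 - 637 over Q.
[K : Q] = 6

The roots of x^3 - 637 are ∛637, ω∛637, ω^2∛637 where ω = e^(2πi/3) is a primitive cube root of unity, so K = Q(∛637, ω). Now [Q(∛637):Q] = 3 (since 637 is not a perfect cube, x^3 - 637 is irreducible) and [Q(ω):Q] = 2. Both 2 and 3 divide [K:Q], and [K:Q] ≤ 3·2 = 6, so [K:Q] = 6. (Equivalently: Q(∛637) ⊂ R but ω ∉ R, so [K : Q(∛637)] = 2.)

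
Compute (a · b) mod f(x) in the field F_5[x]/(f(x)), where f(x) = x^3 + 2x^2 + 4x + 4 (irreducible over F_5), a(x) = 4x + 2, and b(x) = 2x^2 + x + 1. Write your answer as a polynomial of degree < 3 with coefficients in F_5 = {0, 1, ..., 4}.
a · b ≡ 2x^2 + 4x (mod f(x))

Multiply in F_5[x]: a(x)·b(x) = (4x + 2)·(2x^2 + x + 1) = 3x^3 + 3x^2 + x + 2. This has degree ≥ 3, so divide by f(x) over F_5: 3x^3 + 3x^2 + x + 2 = (3)·(x^3 + 2x^2 + 4x + 4) + (2x^2 + 4x). Hence a·b ≡ 2x^2 + 4x (mod f). (F_5[x]/(f) is a field with 5^3 = 125 elements since f is irreducible of degree 3.)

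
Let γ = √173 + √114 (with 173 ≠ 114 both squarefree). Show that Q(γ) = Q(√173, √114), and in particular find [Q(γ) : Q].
[Q(γ) : Q] = 4 (equivalently, Q(γ) = Q(√173, √114))

Obviously Q(γ) ⊆ Q(√173, √114), and [Q(√173, √114):Q] = 4 (since 173, 114 are distinct squarefree integers > 1 with 19722 not a perfect square). To show equality we compute the minimal polynomial of γ. From γ = √173 + √114: γ^2 = 173 + 2√(19722) + 114 = 287 + 2√(19722), so γ^2 - 287 = 2√(19722); squaring, (γ^2 - 287)^2 = 4·19722, i.e. γ^4 - 574γ^2 + 82369 - 78888 = 0, i.e. γ^4 - 574γ^2 + 3481 = 0. So γ is a root of x^4 - 574x^2 + 3481. This polynomial is irreducible over Q: it has no rational root (each ±√173 ± √114 is irrational), and any factorization into two quadratics over Q would force √(19722) ∈ Q (pairing opposite roots) or √173, √114 ∈ Q (other pairings), all impossible. Hence [Q(γ):Q] = 4 = [Q(√173, √114):Q], so Q(γ) = Q(√173, √114).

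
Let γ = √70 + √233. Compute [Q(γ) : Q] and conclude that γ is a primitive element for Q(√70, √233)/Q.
[Q(γ) : Q] = 4 (equivalently, Q(γ) = Q(√70, √233))

Obviously Q(γ) ⊆ Q(√70, √233), and [Q(√70, √233):Q] = 4 (since 70, 233 are distinct squarefree integers > 1 with 16310 not a perfect square). To show equality we compute the minimal polynomial of γ. From γ = √70 + √233: γ^2 = 70 + 2√(16310) + 233 = 303 + 2√(16310), so γ^2 - 303 = 2√(16310); squaring, (γ^2 - 303)^2 = 4·16310, i.e. γ^4 - 606γ^2 + 91809 - 65240 = 0, i.e. γ^4 - 606γ^2 + 26569 = 0. So γ is a root of x^4 - 606x^2 + 26569. This polynomial is irreducible over Q: it has no rational root (each ±√70 ± √233 is irrational), and any factorization into two quadratics over Q would force √(16310) ∈ Q (pairing opposite roots) or √70, √233 ∈ Q (other pairings), all impossible. Hence [Q(γ):Q] = 4 = [Q(√70, √233):Q], so Q(γ) = Q(√70, √233).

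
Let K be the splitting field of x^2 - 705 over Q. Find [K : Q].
[K : Q] = 2

f(x) = x^2 - 705 factors as (x - √705)(x + √705). The splitting field is K = Q(√705). Since 705 is squarefree and > 1, it is not a perfect square, so x^2 - 705 is irreducible over Q and [Q(√705) : Q] = 2. Hence [K : Q] = 2.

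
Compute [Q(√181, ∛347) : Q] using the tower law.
[Q(√181, ∛347) : Q] = 6

Let L = Q(√181, ∛347). Since Q(√181) ⊂ L and [Q(√181):Q] = 2, the tower law gives 2 | [L:Q]. Likewise Q(∛347) ⊂ L with [Q(∛347):Q] = 3 (because 347 is not a perfect cube), so 3 | [L:Q]. As gcd(2,3) = 1, [L:Q] is divisible by 6. Conversely L is generated over Q by √181 and ∛347, so [L:Q] ≤ 2·3 = 6. Therefore [Q(√181, ∛347) : Q] = 6.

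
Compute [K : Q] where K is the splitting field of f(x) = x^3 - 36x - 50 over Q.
[K : Q] = 6

By the rational root test, any rational root of the monic integer polynomial f(x) = x^3 - 36x - 50 must be an integer dividing the constant term -50, i.e. one of ±{1, 2, 5, 10, 25, 50}. Evaluating: f(1) = -85, f(-1) = -15, f(2) = -114, f(-2) = 14, f(5) = -105, f(-5) = 5, f(10) = 590, f(-10) = -690, f(25) = 14675, f(-25) = -14775, f(50) = 123150, f(-50) = -123250; none is 0, so f has no rational root and is therefore irreducible over Q (a cubic with no linear factor over a field is irreducible). For an irreducible cubic, the Galois group is A_3 or S_3 according as the discriminant disc(f) = -4a^3 - 27b^2 = -4·(-36)^3 - 27·(-50)^2 = 119124 is or is not a square in Q. Here disc(f) = 119124 is not a perfect square in Q, so the Galois group of f over Q is not contained in A_3 and must be all of S_3. The splitting field has degree |S_3| = 6 over Q, so [K : Q] = 6.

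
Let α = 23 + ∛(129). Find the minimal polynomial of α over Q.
m_α(x) = x^3 - 69x^2 + 1587x - 12296

Set β = α - 23 = ∛(129), so β^3 = 129. Then (α - 23)^3 - 129 = 0, i.e. α is a root of g(x) = (x - 23)^3 - 129 = x^3 - 69x^2 + 1587x - 12296. Since g(x) = h(x - 23) where h(x) = x^3 - 129, and h is irreducible over Q (because 129 is not a perfect cube, so h has no rational root, and a monic cubic with no rational root is irreducible), g is also irreducible (irreducibility is preserved under the substitution x → x - 23). Hence m_α(x) = x^3 - 69x^2 + 1587x - 12296.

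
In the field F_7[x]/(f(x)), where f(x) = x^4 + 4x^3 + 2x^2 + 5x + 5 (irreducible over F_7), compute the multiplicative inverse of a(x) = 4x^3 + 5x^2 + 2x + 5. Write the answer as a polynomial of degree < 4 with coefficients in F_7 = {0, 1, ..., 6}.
a(x)^(-1) ≡ 6x^2 + 2x + 1 (mod f(x))

Since f is irreducible over F_7, F_7[x]/(f) is a field and a(x) ≠ 0 has an inverse. Apply the extended Euclidean algorithm to f(x) and a(x) in F_7[x]: f(x) = (2x + 2)·a(x) + (2x^2 + 5x + 2);  a(x) = (2x + 1)·(2x^2 + 5x + 2) + (3). The last nonzero remainder is the constant 3 = gcd(f, a) in F_7. Back-substituting through the division chain expresses 3 = s(x)·a(x) + t(x)·f(x) with s(x) ≡ 4x^2 + 6x + 3 (mod f), so (4x^2 + 6x + 3)·a(x) ≡ 3 (mod f). Multiplying by 3^(-1) ≡ 5 in F_7 gives a(x)^(-1) ≡ 5·(4x^2 + 6x + 3) ≡ 6x^2 + 2x + 1 (mod f). Check: (4x^3 + 5x^2 + 2x + 5)·(6x^2 + 2x + 1) = 3x^5 + 3x^4 + 5x^3 + 4x^2 + 5x + 5 ≡ 1 (mod x^4 + 4x^3 + 2x^2 + 5x + 5).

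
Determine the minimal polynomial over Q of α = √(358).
m_α(x) = x^2 - 358

α satisfies α^2 - 358 = 0, so x^2 - 358 annihilates α. Since d = 358 is squarefree and ≠ 1, it is not a perfect square in Q, so x^2 - 358 has no rational root and is therefore irreducible over Q (a degree-2 polynomial over a field is irreducible iff it has no root). Hence m_α(x) = x^2 - 358.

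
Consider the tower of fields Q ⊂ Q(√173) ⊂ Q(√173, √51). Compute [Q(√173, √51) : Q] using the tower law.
[Q(√173, √51) : Q] = 4

[Q(√173):Q] = 2 (min poly x^2 - 173, irreducible since 173 is squarefree > 1). For the top step, suppose √51 ∈ Q(√173), say √51 = c + d√173 with c, d ∈ Q. Squaring: 51 = c^2 + 173d^2 + 2cd√173. Since √173 ∉ Q this forces 2cd = 0. If d = 0 then √51 = c ∈ Q, contradicting 51 squarefree > 1. If c = 0 then 51 = 173d^2, so 173·51 = (173d)^2 is a perfect square in Q — but 173·51 = 8823 is not a perfect square (since 173 and 51 are distinct squarefree integers). Contradiction. Hence √51 ∉ Q(√173), so x^2 - 51 stays irreducible over Q(√173) and [Q(√173, √51) : Q(√173)] = 2. By the tower law, [Q(√173, √51) : Q] = 2 · 2 = 4.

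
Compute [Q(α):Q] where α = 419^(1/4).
[Q(α):Q] = 4

α is a root of x^4 - 419. By Eisenstein's criterion at the prime p = 419 (which divides the constant term 419 but p^2 = 175561 does not, since 419 is squarefree), x^4 - 419 is irreducible over Q. Hence [Q(α):Q] = 4.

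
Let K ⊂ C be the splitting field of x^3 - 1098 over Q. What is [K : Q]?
[K : Q] = 6

The roots of x^3 - 1098 are ∛1098, ω∛1098, ω^2∛1098 where ω = e^(2πi/3) is a primitive cube root of unity, so K = Q(∛1098, ω). Now [Q(∛1098):Q] = 3 (since 1098 is not a perfect cube, x^3 - 1098 is irreducible) and [Q(ω):Q] = 2. Both 2 and 3 divide [K:Q], and [K:Q] ≤ 3·2 = 6, so [K:Q] = 6. (Equivalently: Q(∛1098) ⊂ R but ω ∉ R, so [K : Q(∛1098)] = 2.)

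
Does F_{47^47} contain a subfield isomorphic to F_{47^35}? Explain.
No: F_{47^35} is not a subfield of F_{47^47}

F_{p^m} embeds in F_{p^n} iff m | n. Here 35 ∤ 47 (since 47 = 1·35 + 12 with remainder 12 ≠ 0), so F_{47^35} is not a subfield of F_{47^47}. Equivalently: if it were, the tower law would give 35 = [F_{47^35}:F_47] dividing [F_{47^47}:F_47] = 47, contradiction.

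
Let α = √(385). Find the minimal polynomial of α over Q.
m_α(x) = x^2 - 385

α satisfies α^2 - 385 = 0, so x^2 - 385 annihilates α. Since d = 385 is squarefree and ≠ 1, it is not a perfect square in Q, so x^2 - 385 has no rational root and is therefore irreducible over Q (a degree-2 polynomial over a field is irreducible iff it has no root). Hence m_α(x) = x^2 - 385.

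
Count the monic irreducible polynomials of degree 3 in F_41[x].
There are 22960 monic irreducible polynomials of degree 3 over F_41

Each element of F_{41^3} that lies in no proper subfield is a root of exactly one monic irreducible of degree 3 over F_41, and each such polynomial has 3 distinct roots in F_{41^3}. By Möbius inversion the count is N_41(3) = (1/3) Σ_{d|3} μ(3/d) · 41^d = (1/3)(μ(3)·41^1 + μ(1)·41^3) = 68880/3 = 22960.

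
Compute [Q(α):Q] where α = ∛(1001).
[Q(α):Q] = 3

The minimal polynomial of α is x^3 - 1001, irreducible over Q since 1001 is not a perfect cube (so x^3 - 1001 has no rational root). Hence [Q(α):Q] = deg(m_α) = 3.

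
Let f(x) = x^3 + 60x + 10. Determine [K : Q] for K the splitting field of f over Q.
[K : Q] = 6

By the rational root test, any rational root of the monic integer polynomial f(x) = x^3 + 60x + 10 must be an integer dividing the constant term 10, i.e. one of ±{1, 2, 5, 10}. Evaluating: f(1) = 71, f(-1) = -51, f(2) = 138, f(-2) = -118, f(5) = 435, f(-5) = -415, f(10) = 1610, f(-10) = -1590; none is 0, so f has no rational root and is therefore irreducible over Q (a cubic with no linear factor over a field is irreducible). For an irreducible cubic, the Galois group is A_3 or S_3 according as the discriminant disc(f) = -4a^3 - 27b^2 = -4·(60)^3 - 27·(10)^2 = -866700 is or is not a square in Q. Here disc(f) = -866700 is not a perfect square in Q, so the Galois group of f over Q is not contained in A_3 and must be all of S_3. The splitting field has degree |S_3| = 6 over Q, so [K : Q] = 6.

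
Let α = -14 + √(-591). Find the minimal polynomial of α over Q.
m_α(x) = x^2 + 28x + 787

From α + 14 = √(-591), squaring gives (α + 14)^2 = -591, i.e. α^2 + 28α + 196 = -591, so α^2 + 28α + 787 = 0. The discriminant of x^2 + 28x + 787 is (28)^2 - 4·(787) = 784 - 3148 = -2364, and 4·(-591) is not a perfect square in Q since -591 is squarefree and ≠ 1. Hence x^2 + 28x + 787 is irreducible over Q and is the minimal polynomial of α.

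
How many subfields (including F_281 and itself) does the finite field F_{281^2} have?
F_{281^2} has 2 subfields

The subfields of F_{p^n} are exactly the fields F_{p^d} for d | n (each is the fixed field of the unique index-d subgroup of Gal(F_{p^n}/F_p) ≅ Z/nZ). The divisors of n = 2 are {1, 2}, giving 2 subfields: F_{281^1}, F_{281^2}.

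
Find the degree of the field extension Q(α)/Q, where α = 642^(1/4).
[Q(α):Q] = 4

α is a root of x^4 - 642. By Eisenstein's criterion at the prime p = 2 (which divides the constant term 642 but p^2 = 4 does not, since 642 is squarefree), x^4 - 642 is irreducible over Q. Hence [Q(α):Q] = 4.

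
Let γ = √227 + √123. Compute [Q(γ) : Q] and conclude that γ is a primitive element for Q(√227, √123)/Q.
[Q(γ) : Q] = 4 (equivalently, Q(γ) = Q(√227, √123))

Obviously Q(γ) ⊆ Q(√227, √123), and [Q(√227, √123):Q] = 4 (since 227, 123 are distinct squarefree integers > 1 with 27921 not a perfect square). To show equality we compute the minimal polynomial of γ. From γ = √227 + √123: γ^2 = 227 + 2√(27921) + 123 = 350 + 2√(27921), so γ^2 - 350 = 2√(27921); squaring, (γ^2 - 350)^2 = 4·27921, i.e. γ^4 - 700γ^2 + 122500 - 111684 = 0, i.e. γ^4 - 700γ^2 + 10816 = 0. So γ is a root of x^4 - 700x^2 + 10816. This polynomial is irreducible over Q: it has no rational root (each ±√227 ± √123 is irrational), and any factorization into two quadratics over Q would force √(27921) ∈ Q (pairing opposite roots) or √227, √123 ∈ Q (other pairings), all impossible. Hence [Q(γ):Q] = 4 = [Q(√227, √123):Q], so Q(γ) = Q(√227, √123).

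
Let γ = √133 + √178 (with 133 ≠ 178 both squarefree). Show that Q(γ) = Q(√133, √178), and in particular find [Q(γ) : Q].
[Q(γ) : Q] = 4 (equivalently, Q(γ) = Q(√133, √178))

Obviously Q(γ) ⊆ Q(√133, √178), and [Q(√133, √178):Q] = 4 (since 133, 178 are distinct squarefree integers > 1 with 23674 not a perfect square). To show equality we compute the minimal polynomial of γ. From γ = √133 + √178: γ^2 = 133 + 2√(23674) + 178 = 311 + 2√(23674), so γ^2 - 311 = 2√(23674); squaring, (γ^2 - 311)^2 = 4·23674, i.e. γ^4 - 622γ^2 + 96721 - 94696 = 0, i.e. γ^4 - 622γ^2 + 2025 = 0. So γ is a root of x^4 - 622x^2 + 2025. This polynomial is irreducible over Q: it has no rational root (each ±√133 ± √178 is irrational), and any factorization into two quadratics over Q would force √(23674) ∈ Q (pairing opposite roots) or √133, √178 ∈ Q (other pairings), all impossible. Hence [Q(γ):Q] = 4 = [Q(√133, √178):Q], so Q(γ) = Q(√133, √178).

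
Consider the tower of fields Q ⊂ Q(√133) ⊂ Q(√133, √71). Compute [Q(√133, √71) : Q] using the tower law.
[Q(√133, √71) : Q] = 4

[Q(√133):Q] = 2 (min poly x^2 - 133, irreducible since 133 is squarefree > 1). For the top step, suppose √71 ∈ Q(√133), say √71 = c + d√133 with c, d ∈ Q. Squaring: 71 = c^2 + 133d^2 + 2cd√133. Since √133 ∉ Q this forces 2cd = 0. If d = 0 then √71 = c ∈ Q, contradicting 71 squarefree > 1. If c = 0 then 71 = 133d^2, so 133·71 = (133d)^2 is a perfect square in Q — but 133·71 = 9443 is not a perfect square (since 133 and 71 are distinct squarefree integers). Contradiction. Hence √71 ∉ Q(√133), so x^2 - 71 stays irreducible over Q(√133) and [Q(√133, √71) : Q(√133)] = 2. By the tower law, [Q(√133, √71) : Q] = 2 · 2 = 4.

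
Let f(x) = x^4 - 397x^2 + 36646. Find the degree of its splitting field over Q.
[K : Q] = 4

Solving the quadratic in x^2: x^2 = (397 ± √(397^2 - 4·36646))/2 = (397 ± √11025)/2 = (397 ± 105)/2, giving x^2 = 146 or x^2 = 251. So f(x) = (x^2 - 146)(x^2 - 251) and the roots of f are ±√146, ±√251. Hence the splitting field is K = Q(√146, √251). Since 146 and 251 are distinct squarefree integers > 1, their product 36646 is not a perfect square, so √251 ∉ Q(√146). By the tower law [K:Q] = [Q(√146,√251):Q(√146)] · [Q(√146):Q] = 2 · 2 = 4.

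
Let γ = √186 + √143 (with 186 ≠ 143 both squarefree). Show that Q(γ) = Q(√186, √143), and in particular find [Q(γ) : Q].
[Q(γ) : Q] = 4 (equivalently, Q(γ) = Q(√186, √143))

Obviously Q(γ) ⊆ Q(√186, √143), and [Q(√186, √143):Q] = 4 (since 186, 143 are distinct squarefree integers > 1 with 26598 not a perfect square). To show equality we compute the minimal polynomial of γ. From γ = √186 + √143: γ^2 = 186 + 2√(26598) + 143 = 329 + 2√(26598), so γ^2 - 329 = 2√(26598); squaring, (γ^2 - 329)^2 = 4·26598, i.e. γ^4 - 658γ^2 + 108241 - 106392 = 0, i.e. γ^4 - 658γ^2 + 1849 = 0. So γ is a root of x^4 - 658x^2 + 1849. This polynomial is irreducible over Q: it has no rational root (each ±√186 ± √143 is irrational), and any factorization into two quadratics over Q would force √(26598) ∈ Q (pairing opposite roots) or √186, √143 ∈ Q (other pairings), all impossible. Hence [Q(γ):Q] = 4 = [Q(√186, √143):Q], so Q(γ) = Q(√186, √143).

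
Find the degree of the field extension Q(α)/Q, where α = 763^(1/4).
[Q(α):Q] = 4

α is a root of x^4 - 763. By Eisenstein's criterion at the prime p = 7 (which divides the constant term 763 but p^2 = 49 does not, since 763 is squarefree), x^4 - 763 is irreducible over Q. Hence [Q(α):Q] = 4.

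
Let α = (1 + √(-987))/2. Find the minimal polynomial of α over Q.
m_α(x) = x^2 - x + 247

From 2α - 1 = √(-987), squaring gives (2α - 1)^2 = -987, i.e. 4α^2 - 4α + 1 = -987, so α^2 - α + (1 + 987)/4 = 0. Since -987 ≡ 1 (mod 4), (1 + 987)/4 = 247 ∈ Z. The polynomial x^2 - x + 247 has discriminant 1 - 4·(247) = -987, which is not a perfect square in Q (d = -987 is squarefree and ≠ 1), so x^2 - x + 247 is irreducible over Q. It is the minimal polynomial of α.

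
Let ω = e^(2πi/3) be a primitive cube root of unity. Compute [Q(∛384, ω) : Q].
[Q(∛384, ω) : Q] = 6

[Q(∛384):Q] = 3 (min poly x^3 - 384, irreducible since 384 is not a perfect cube). [Q(ω):Q] = 2 (min poly x^2 + x + 1). Since Q(∛384) ⊂ R and ω ∉ R, we have ω ∉ Q(∛384), so x^2 + x + 1 remains irreducible over Q(∛384) and [Q(∛384, ω) : Q(∛384)] = 2. By the tower law, [Q(∛384, ω) : Q] = 3 · 2 = 6. (In fact Q(∛384, ω) is the splitting field of x^3 - 384 over Q.)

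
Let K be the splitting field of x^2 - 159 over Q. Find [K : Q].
[K : Q] = 2

f(x) = x^2 - 159 factors as (x - √159)(x + √159). The splitting field is K = Q(√159). Since 159 is squarefree and > 1, it is not a perfect square, so x^2 - 159 is irreducible over Q and [Q(√159) : Q] = 2. Hence [K : Q] = 2.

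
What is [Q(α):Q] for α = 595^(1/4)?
[Q(α):Q] = 4

α is a root of x^4 - 595. By Eisenstein's criterion at the prime p = 5 (which divides the constant term 595 but p^2 = 25 does not, since 595 is squarefree), x^4 - 595 is irreducible over Q. Hence [Q(α):Q] = 4.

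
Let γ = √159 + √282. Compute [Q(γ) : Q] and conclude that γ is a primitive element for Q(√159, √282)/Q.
[Q(γ) : Q] = 4 (equivalently, Q(γ) = Q(√159, √282))

Obviously Q(γ) ⊆ Q(√159, √282), and [Q(√159, √282):Q] = 4 (since 159, 282 are distinct squarefree integers > 1 with 44838 not a perfect square). To show equality we compute the minimal polynomial of γ. From γ = √159 + √282: γ^2 = 159 + 2√(44838) + 282 = 441 + 2√(44838), so γ^2 - 441 = 2√(44838); squaring, (γ^2 - 441)^2 = 4·44838, i.e. γ^4 - 882γ^2 + 194481 - 179352 = 0, i.e. γ^4 - 882γ^2 + 15129 = 0. So γ is a root of x^4 - 882x^2 + 15129. This polynomial is irreducible over Q: it has no rational root (each ±√159 ± √282 is irrational), and any factorization into two quadratics over Q would force √(44838) ∈ Q (pairing opposite roots) or √159, √282 ∈ Q (other pairings), all impossible. Hence [Q(γ):Q] = 4 = [Q(√159, √282):Q], so Q(γ) = Q(√159, √282).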